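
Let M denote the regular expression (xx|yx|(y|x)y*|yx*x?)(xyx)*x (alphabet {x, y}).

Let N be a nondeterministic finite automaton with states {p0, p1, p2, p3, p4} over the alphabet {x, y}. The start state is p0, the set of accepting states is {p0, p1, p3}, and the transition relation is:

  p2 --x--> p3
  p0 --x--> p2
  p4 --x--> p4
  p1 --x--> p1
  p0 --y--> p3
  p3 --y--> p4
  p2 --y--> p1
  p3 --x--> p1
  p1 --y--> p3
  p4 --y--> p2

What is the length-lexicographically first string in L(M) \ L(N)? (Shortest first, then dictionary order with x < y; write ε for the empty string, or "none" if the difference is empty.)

The string yyx is accepted by M but not by N.
No shorter string lies in the difference, and yyx is the lexicographically first length-3 string in L(M) \ L(N).

yyx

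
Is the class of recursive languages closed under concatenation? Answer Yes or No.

For an input of length n, try each of the n+1 split points, running the decider for L₁ on the prefix and the decider for L₂ on the suffix; accept if some split succeeds. Finitely many halting sub-runs, so this decides L₁L₂.
So the recursive languages are closed under concatenation.

Yes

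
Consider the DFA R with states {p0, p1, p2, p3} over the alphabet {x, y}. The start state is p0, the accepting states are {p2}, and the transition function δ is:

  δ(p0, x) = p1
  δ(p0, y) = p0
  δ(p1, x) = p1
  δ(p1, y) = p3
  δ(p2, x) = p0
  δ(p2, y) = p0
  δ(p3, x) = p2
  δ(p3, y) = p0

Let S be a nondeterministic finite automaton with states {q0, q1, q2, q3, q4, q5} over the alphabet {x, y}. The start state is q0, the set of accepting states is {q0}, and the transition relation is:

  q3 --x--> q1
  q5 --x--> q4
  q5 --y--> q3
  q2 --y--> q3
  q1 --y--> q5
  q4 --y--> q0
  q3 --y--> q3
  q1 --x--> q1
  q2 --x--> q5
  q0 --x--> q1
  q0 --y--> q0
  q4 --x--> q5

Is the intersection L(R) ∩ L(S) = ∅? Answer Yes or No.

Yes

Exploring the product automaton R × S from the start pair (p0, q0), following both machines on each input symbol, reaches 12 state pairs: (p0, q0), (p1, q1), (p3, q5), (p2, q4), (p0, q3), (p0, q5), (p1, q4), (p1, q5), (p3, q0), (p3, q3), (p2, q1), (p0, q1).
R accepts in {p2} and S accepts in {q0}; no reachable pair has both components accepting, so no string drives both machines to acceptance simultaneously and L(R) ∩ L(S) = ∅.
So no string is accepted by both, and the intersection is empty.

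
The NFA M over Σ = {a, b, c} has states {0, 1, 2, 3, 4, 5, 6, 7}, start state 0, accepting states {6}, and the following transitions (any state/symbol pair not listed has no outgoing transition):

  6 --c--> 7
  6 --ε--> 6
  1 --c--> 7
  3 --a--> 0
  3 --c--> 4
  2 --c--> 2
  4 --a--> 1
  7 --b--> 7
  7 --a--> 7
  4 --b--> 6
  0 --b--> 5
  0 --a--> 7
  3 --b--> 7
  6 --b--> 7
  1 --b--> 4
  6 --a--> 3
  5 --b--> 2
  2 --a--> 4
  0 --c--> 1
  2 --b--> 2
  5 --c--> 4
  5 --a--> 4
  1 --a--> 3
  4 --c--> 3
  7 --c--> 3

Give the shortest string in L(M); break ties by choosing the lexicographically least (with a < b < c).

A breadth-first search from 0 reaches an accepting state first via the path 0 → 5 → 4 → 6 on input bab.
No string of length < 3 is accepted (BFS exhausts all shorter strings without reaching an accepting state), and bab is the lexicographically least accepting string of length 3.

bab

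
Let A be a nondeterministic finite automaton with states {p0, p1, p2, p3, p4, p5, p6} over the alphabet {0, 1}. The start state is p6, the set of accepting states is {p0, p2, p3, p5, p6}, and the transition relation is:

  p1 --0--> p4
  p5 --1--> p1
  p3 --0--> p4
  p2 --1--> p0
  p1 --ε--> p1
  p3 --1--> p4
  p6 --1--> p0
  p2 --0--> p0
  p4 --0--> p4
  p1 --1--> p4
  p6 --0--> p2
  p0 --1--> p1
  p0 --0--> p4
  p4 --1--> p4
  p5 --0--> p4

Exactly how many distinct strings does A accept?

5

The useful subgraph on states {p0, p2, p6} is acyclic, so L(A) is finite; the longest accepting path visits 3 useful states, giving maximum string length 2.
Counting accepting paths from p6 by length: 1 of length 0, 2 of length 1, 2 of length 2. Total 5.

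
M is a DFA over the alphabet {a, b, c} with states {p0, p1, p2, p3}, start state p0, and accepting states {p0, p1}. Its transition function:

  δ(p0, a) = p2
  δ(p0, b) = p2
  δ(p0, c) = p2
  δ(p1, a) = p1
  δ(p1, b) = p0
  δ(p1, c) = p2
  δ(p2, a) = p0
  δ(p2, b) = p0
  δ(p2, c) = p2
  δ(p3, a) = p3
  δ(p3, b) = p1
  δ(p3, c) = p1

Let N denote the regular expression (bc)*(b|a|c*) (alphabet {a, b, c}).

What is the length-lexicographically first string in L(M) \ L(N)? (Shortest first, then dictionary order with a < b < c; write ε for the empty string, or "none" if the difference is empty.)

The string aa is accepted by M but not by N.
No shorter string lies in the difference, and aa is the lexicographically first length-2 string in L(M) \ L(N).

aa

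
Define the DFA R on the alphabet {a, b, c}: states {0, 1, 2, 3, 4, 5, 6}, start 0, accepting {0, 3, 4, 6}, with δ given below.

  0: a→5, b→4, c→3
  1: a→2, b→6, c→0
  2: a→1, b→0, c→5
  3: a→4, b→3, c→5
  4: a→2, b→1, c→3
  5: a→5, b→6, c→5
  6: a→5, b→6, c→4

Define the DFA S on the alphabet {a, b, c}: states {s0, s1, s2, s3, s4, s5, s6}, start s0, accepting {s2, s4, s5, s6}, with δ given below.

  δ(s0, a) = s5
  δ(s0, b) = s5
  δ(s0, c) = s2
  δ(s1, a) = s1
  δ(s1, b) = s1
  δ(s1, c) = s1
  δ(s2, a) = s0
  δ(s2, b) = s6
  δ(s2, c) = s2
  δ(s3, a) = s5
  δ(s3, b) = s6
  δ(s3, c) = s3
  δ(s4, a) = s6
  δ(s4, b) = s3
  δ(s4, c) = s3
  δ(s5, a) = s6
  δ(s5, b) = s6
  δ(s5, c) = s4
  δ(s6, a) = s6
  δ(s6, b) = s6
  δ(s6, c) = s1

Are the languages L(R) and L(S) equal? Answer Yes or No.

The empty string ε is accepted by R but rejected by S.
So L(R) ≠ L(S).

No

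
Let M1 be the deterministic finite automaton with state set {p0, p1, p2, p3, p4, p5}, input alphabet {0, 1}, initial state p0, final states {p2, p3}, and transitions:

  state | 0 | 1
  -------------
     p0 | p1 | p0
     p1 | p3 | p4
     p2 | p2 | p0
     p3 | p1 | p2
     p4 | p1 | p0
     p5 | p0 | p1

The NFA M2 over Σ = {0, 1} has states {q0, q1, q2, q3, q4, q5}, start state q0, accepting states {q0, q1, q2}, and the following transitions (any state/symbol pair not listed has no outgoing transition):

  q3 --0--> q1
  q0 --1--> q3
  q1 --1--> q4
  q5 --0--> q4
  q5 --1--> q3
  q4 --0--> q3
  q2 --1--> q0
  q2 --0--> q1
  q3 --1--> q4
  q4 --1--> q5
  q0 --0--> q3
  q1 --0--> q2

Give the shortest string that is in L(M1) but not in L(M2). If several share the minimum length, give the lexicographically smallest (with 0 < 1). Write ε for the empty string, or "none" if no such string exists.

The string 001 is accepted by M1 but not by M2.
No shorter string lies in the difference, and 001 is the lexicographically first length-3 string in L(M1) \ L(M2).

001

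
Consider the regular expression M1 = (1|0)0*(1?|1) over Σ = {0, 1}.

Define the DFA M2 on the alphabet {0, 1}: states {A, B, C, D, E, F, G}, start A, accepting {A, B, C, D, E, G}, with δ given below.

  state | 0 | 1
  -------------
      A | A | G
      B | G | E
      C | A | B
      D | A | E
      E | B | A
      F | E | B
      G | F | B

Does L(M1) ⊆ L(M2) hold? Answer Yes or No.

The string 10 is in L(M1) but not in L(M2).
So L(M1) ⊄ L(M2).

No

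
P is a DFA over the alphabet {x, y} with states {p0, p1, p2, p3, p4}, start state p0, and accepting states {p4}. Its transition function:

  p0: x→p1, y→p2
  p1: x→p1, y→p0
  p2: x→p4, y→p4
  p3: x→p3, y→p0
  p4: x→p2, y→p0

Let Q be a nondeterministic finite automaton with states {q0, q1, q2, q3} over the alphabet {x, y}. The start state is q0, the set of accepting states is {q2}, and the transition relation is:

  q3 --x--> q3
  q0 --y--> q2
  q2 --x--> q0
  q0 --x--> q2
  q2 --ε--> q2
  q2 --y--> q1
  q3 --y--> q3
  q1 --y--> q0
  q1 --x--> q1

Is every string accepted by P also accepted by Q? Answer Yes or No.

The string yx is in L(P) but not in L(Q).
So L(P) ⊄ L(Q).

No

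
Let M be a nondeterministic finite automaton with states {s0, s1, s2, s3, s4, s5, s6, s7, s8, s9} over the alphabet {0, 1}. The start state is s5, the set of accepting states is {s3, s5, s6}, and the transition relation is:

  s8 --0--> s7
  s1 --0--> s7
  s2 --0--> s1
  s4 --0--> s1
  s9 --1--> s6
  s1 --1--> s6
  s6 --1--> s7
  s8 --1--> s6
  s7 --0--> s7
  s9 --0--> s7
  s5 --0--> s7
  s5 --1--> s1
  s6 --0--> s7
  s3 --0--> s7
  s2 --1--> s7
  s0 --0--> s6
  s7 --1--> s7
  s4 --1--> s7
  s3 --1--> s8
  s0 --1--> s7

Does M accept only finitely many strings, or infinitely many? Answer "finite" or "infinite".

The useful states (reachable from s5 and able to reach an accepting state) are {s1, s5, s6}.
Restricted to these states the transition graph has no cycle, so every accepting path has bounded length and L is finite.

finite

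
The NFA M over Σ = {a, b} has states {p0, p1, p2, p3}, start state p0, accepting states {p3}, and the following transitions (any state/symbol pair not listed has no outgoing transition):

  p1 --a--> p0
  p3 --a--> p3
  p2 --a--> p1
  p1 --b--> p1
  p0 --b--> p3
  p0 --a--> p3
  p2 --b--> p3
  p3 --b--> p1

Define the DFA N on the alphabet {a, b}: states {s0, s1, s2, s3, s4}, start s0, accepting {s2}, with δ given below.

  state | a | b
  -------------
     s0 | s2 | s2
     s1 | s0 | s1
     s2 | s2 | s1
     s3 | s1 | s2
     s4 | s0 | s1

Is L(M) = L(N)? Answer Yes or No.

Yes

Exploring the product automaton M × N from the start pair (p0, s0), following both machines on each input symbol, reaches 3 state pairs: (p0, s0), (p3, s2), (p1, s1).
M accepts in {p3} and N accepts in {s2}. In every reachable pair the two components are either both accepting — (p3, s2) — or both non-accepting, so no string is accepted by exactly one of the machines: L(M) \ L(N) and L(N) \ L(M) are both empty.
Hence every string is accepted by M iff it is accepted by N, and the two languages coincide.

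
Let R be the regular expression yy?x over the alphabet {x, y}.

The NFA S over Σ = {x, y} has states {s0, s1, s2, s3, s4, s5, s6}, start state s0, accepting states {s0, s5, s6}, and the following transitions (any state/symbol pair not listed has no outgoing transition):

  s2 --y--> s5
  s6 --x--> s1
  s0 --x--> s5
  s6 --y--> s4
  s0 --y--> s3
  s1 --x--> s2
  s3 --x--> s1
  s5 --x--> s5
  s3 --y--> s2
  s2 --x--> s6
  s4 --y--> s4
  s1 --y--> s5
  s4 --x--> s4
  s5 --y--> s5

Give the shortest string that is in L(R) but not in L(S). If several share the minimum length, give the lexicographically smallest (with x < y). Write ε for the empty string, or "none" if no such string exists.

yx

The string yx is accepted by R but not by S.
No shorter string lies in the difference, and yx is the lexicographically first length-2 string in L(R) \ L(S).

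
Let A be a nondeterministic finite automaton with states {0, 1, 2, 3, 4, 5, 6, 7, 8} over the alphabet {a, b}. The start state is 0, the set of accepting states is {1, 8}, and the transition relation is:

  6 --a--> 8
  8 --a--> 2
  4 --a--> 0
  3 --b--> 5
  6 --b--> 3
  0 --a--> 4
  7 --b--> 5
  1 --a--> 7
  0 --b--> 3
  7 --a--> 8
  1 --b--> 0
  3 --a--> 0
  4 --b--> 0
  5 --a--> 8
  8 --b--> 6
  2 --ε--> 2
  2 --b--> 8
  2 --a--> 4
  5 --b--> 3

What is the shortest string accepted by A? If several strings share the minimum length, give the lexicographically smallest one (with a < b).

A breadth-first search from 0 reaches an accepting state first via the path 0 → 3 → 5 → 8 on input bba.
No string of length < 3 is accepted (BFS exhausts all shorter strings without reaching an accepting state), and bba is the lexicographically least accepting string of length 3.

bba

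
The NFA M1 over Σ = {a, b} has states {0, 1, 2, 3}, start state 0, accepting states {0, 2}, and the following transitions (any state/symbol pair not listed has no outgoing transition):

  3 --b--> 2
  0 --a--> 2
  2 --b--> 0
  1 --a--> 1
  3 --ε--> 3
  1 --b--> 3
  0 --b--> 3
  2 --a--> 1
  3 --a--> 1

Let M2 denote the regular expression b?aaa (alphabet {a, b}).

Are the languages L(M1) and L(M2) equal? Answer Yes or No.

No

The empty string ε is accepted by M1 but rejected by M2.
So L(M1) ≠ L(M2).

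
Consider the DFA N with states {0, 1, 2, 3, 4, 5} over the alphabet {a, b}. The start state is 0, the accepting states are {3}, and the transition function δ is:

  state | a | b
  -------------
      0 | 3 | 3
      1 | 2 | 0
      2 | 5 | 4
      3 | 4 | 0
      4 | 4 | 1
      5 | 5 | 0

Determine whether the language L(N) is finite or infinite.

State 0 is reachable from the start and can reach an accepting state, and it lies on the cycle 0 → 3 → 0.
Traversing that cycle any number of times yields accepted strings of unbounded length, so the language is infinite.

infinite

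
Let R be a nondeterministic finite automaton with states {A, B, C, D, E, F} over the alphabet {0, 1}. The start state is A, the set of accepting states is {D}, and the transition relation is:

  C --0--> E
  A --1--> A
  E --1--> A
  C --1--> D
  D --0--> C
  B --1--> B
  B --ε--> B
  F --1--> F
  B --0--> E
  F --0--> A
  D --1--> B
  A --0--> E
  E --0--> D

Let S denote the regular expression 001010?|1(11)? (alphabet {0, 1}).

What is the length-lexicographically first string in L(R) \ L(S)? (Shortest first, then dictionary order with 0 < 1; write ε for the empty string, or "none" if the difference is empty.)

00

The string 00 is accepted by R but not by S.
No shorter string lies in the difference, and 00 is the lexicographically first length-2 string in L(R) \ L(S).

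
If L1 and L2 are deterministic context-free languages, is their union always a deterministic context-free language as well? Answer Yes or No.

{aⁿbⁿ : n≥0} and {aⁿb²ⁿ : n≥0} are each accepted by a deterministic PDA (push the a's; pop one per b, respectively one per two b's), but their union U is not. Suppose a DPDA M accepted U. Being deterministic, M has a single run on aⁿb²ⁿ, and since aⁿbⁿ ∈ U that run passes through an accepting configuration right after consuming the prefix aⁿbⁿ and then goes on to accept again after n more b's. Build an ordinary (nondeterministic) PDA M′ that simulates M on a's and b's and, at any moment when M is in an accepting state, may switch to a second mode in which it reads only c's, feeding each c to M as a b; M′ accepts when M does. Then M′ accepts aⁱbʲcᵏ (k≥1) exactly when both aⁱbʲ ∈ U and aⁱbʲ⁺ᵏ ∈ U, and checking the four cases (i=j or j=2i, combined with j+k=i or j+k=2i) leaves only i=j=k: so L(M′) ∩ a*b*c⁺ = {aⁿbⁿcⁿ : n≥1} would be context-free, which it is not (pumping lemma) — contradiction. (The union is an unambiguous CFL; it is determinism, not unambiguity, that fails.)

No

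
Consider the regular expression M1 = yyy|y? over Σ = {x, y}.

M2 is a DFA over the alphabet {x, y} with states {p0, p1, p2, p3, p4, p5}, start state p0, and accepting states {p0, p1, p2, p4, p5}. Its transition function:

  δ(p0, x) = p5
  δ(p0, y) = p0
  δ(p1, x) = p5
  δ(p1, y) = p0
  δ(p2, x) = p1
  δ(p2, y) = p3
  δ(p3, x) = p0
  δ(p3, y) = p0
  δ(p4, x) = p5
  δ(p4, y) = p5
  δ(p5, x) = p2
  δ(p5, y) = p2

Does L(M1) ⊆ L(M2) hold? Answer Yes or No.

Yes

Converting the expression M1 to a DFA (subset construction, then merging equivalent states) gives the minimal DFA with states {r0, r1, r2, r3, r4}, start state r0, accepting states {r0, r2, r4} and transitions r0: x→r1, y→r2; r1: x→r1, y→r1; r2: x→r1, y→r3; r3: x→r1, y→r4; r4: x→r1, y→r1.
Exploring the product automaton M1 × M2 from the start pair (r0, p0), following both machines on each input symbol, reaches 9 state pairs: (r0, p0), (r1, p5), (r2, p0), (r1, p2), (r3, p0), (r1, p1), (r1, p3), (r4, p0), (r1, p0).
M1 accepts in {r0, r2, r4} and M2 accepts in {p0, p1, p2, p4, p5}. The reachable pairs whose M1-component is accepting are (r0, p0), (r2, p0), (r4, p0); in each of them the M2-component is accepting too, so the product for L(M1) \ L(M2) (M1-component accepting, M2-component rejecting) has no reachable accepting pair and the difference is empty.
Hence every string in L(M1) is also in L(M2).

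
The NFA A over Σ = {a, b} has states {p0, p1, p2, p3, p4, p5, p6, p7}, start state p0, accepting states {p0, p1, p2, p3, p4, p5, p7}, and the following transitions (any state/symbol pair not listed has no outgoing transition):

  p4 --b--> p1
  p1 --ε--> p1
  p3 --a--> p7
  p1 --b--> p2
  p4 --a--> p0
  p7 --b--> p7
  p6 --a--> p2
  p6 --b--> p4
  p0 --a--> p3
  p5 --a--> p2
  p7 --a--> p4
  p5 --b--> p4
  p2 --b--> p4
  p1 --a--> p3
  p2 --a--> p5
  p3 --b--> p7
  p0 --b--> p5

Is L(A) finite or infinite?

infinite

State p0 is reachable from the start and can reach an accepting state, and it lies on the cycle p0 → p3 → p7 → p4 → p0.
Traversing that cycle any number of times yields accepted strings of unbounded length, so the language is infinite.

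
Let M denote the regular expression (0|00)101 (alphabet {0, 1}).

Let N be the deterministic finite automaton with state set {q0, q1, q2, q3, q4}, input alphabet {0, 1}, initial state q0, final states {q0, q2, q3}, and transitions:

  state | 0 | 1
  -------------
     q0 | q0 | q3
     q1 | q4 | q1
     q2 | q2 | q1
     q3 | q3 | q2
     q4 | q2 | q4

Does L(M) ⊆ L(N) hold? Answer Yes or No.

Converting the expression M to a DFA (subset construction, then merging equivalent states) gives the minimal DFA with states {m0, m1, m2, m3, m4, m5, m6}, start state m0, accepting states {m6} and transitions m0: 0→m1, 1→m2; m1: 0→m3, 1→m4; m2: 0→m2, 1→m2; m3: 0→m2, 1→m4; m4: 0→m5, 1→m2; m5: 0→m2, 1→m6; m6: 0→m2, 1→m2.
Exploring the product automaton M × N from the start pair (m0, q0), following both machines on each input symbol, reaches 11 state pairs: (m0, q0), (m1, q0), (m2, q3), (m3, q0), (m4, q3), (m2, q2), (m2, q0), (m5, q3), (m2, q1), (m6, q2), (m2, q4).
M accepts in {m6} and N accepts in {q0, q2, q3}. The reachable pairs whose M-component is accepting are (m6, q2); in each of them the N-component is accepting too, so the product for L(M) \ L(N) (M-component accepting, N-component rejecting) has no reachable accepting pair and the difference is empty.
Hence every string in L(M) is also in L(N).

Yes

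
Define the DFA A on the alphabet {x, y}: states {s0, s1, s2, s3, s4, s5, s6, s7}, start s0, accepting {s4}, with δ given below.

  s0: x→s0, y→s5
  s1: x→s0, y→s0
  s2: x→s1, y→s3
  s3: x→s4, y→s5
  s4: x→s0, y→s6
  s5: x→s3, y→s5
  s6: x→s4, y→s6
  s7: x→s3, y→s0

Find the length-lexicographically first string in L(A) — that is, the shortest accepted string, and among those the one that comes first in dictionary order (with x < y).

yxx

A breadth-first search from s0 reaches an accepting state first via the path s0 → s5 → s3 → s4 on input yxx.
No string of length < 3 is accepted (BFS exhausts all shorter strings without reaching an accepting state), and yxx is the lexicographically least accepting string of length 3.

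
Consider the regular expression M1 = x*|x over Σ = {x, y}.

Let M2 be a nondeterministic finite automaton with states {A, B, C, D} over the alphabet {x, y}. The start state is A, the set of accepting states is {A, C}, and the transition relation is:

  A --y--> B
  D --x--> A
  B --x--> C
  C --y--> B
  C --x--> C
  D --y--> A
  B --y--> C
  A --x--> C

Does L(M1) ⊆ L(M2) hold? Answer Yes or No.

Converting the expression M1 to a DFA (subset construction, then merging equivalent states) gives the minimal DFA with states {r0, r1}, start state r0, accepting states {r0} and transitions r0: x→r0, y→r1; r1: x→r1, y→r1.
Exploring the product automaton M1 × M2 from the start pair (r0, A), following both machines on each input symbol, reaches 4 state pairs: (r0, A), (r0, C), (r1, B), (r1, C).
M1 accepts in {r0} and M2 accepts in {A, C}. The reachable pairs whose M1-component is accepting are (r0, A), (r0, C); in each of them the M2-component is accepting too, so the product for L(M1) \ L(M2) (M1-component accepting, M2-component rejecting) has no reachable accepting pair and the difference is empty.
Hence every string in L(M1) is also in L(M2).

Yes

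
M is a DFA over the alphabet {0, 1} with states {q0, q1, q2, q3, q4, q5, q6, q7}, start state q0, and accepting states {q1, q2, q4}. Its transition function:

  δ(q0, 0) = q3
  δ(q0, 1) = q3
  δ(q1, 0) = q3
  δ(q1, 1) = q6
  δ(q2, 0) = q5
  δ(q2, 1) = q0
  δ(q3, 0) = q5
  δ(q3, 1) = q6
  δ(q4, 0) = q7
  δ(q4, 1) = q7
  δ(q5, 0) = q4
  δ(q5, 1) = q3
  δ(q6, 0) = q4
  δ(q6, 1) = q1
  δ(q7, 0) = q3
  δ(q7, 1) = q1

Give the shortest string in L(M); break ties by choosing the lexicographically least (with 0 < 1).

A breadth-first search from q0 reaches an accepting state first via the path q0 → q3 → q5 → q4 on input 000.
No string of length < 3 is accepted (BFS exhausts all shorter strings without reaching an accepting state), and 000 is the lexicographically least accepting string of length 3.

000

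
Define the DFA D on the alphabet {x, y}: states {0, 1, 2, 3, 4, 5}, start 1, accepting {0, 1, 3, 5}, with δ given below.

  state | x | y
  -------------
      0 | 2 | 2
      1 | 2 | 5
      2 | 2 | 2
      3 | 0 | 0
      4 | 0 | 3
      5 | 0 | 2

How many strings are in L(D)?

3

The useful subgraph on states {0, 1, 5} is acyclic, so L(D) is finite; the longest accepting path visits 3 useful states, giving maximum string length 2.
Counting accepting paths from 1 by length: 1 of length 0, 1 of length 1, 1 of length 2. Total 3.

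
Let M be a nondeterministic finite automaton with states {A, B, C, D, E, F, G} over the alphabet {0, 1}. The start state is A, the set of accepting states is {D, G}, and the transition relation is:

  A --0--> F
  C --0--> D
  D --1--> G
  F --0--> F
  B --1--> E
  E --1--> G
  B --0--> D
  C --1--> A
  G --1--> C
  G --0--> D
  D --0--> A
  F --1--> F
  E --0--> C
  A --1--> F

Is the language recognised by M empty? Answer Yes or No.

The states reachable from the start state are {A, F}.
None of the accepting states {D, G} is reachable, so no string is accepted and L(M) = ∅.

Yes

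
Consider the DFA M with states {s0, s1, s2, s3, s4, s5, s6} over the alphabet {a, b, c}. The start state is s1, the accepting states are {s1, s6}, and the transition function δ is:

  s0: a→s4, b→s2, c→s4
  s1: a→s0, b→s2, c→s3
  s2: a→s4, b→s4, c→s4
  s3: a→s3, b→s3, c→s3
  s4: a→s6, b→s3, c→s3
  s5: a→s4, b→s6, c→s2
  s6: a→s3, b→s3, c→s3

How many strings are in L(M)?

9

The useful subgraph on states {s0, s1, s2, s4, s6} is acyclic, so L(M) is finite; the longest accepting path visits 5 useful states, giving maximum string length 4.
Counting accepting paths from s1 by length: 1 of length 0, 5 of length 3, 3 of length 4. Total 9.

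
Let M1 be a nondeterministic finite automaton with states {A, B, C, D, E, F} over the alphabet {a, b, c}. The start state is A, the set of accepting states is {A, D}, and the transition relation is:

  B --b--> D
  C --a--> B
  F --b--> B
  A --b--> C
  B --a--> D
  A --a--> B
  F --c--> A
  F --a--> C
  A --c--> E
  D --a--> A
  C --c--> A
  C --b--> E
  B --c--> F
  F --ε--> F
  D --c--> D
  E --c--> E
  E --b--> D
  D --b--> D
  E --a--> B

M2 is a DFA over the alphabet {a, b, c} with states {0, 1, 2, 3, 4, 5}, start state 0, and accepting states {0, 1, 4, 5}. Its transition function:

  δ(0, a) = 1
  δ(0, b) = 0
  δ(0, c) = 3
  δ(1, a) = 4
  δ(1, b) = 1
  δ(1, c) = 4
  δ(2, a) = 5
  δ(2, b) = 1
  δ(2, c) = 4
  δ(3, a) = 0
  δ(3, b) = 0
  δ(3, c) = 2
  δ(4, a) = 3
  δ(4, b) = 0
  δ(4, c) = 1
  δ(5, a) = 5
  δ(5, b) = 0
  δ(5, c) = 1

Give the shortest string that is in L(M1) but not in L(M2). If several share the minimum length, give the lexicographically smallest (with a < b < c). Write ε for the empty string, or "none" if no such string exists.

The string bc is accepted by M1 but not by M2.
No shorter string lies in the difference, and bc is the lexicographically first length-2 string in L(M1) \ L(M2).

bc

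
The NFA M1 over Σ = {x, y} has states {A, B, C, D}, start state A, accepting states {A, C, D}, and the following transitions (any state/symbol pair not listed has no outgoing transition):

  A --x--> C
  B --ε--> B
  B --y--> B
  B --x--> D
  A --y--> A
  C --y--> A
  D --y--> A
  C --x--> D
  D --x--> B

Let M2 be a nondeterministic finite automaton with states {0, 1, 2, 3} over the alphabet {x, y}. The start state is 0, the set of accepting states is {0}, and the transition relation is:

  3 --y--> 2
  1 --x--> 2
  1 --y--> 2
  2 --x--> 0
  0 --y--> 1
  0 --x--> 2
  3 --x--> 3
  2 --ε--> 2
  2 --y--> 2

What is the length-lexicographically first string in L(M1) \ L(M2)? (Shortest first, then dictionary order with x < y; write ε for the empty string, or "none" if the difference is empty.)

The string x is accepted by M1 but not by M2.
No shorter string lies in the difference, and x is the lexicographically first length-1 string in L(M1) \ L(M2).

x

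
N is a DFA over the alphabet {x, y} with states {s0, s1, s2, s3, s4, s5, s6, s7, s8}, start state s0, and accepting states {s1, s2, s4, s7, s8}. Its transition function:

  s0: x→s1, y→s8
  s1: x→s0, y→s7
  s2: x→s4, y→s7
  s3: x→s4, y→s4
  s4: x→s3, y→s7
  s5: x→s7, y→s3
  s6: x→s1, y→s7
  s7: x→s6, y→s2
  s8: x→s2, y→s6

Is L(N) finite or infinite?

State s4 is reachable from the start and can reach an accepting state, and it lies on the cycle s4 → s3 → s4.
Traversing that cycle any number of times yields accepted strings of unbounded length, so the language is infinite.

infinite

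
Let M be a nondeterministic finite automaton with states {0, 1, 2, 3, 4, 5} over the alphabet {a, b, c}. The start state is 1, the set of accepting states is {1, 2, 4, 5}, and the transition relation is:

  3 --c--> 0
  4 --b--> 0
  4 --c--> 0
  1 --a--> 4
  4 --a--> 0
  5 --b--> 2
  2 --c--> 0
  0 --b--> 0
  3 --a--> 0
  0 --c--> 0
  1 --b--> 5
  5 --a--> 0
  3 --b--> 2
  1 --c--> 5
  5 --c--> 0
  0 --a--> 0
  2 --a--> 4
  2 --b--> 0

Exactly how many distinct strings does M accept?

The useful subgraph on states {1, 2, 4, 5} is acyclic, so L(M) is finite; the longest accepting path visits 4 useful states, giving maximum string length 3.
Counting accepting paths from 1 by length: 1 of length 0, 3 of length 1, 2 of length 2, 2 of length 3. Total 8.

8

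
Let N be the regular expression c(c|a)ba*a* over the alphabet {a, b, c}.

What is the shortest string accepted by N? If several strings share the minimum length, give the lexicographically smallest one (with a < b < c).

cab

By inspection of the expression, no string of length less than 3 matches, and cab is the lexicographically first match of length 3.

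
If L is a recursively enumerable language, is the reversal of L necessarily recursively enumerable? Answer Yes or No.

Yes

Reverse the input and run the recogniser for L on it; this accepts exactly Lᴿ.
So the recursively enumerable languages are closed under reversal.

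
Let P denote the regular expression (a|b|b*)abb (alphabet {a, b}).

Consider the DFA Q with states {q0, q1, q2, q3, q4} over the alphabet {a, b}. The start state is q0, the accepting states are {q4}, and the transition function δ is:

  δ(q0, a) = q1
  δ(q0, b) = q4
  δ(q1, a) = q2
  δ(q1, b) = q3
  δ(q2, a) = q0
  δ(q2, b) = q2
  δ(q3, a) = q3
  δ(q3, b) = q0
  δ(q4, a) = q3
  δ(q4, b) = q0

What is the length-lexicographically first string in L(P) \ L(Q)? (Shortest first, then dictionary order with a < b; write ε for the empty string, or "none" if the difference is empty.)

The string abb is accepted by P but not by Q.
No shorter string lies in the difference, and abb is the lexicographically first length-3 string in L(P) \ L(Q).

abb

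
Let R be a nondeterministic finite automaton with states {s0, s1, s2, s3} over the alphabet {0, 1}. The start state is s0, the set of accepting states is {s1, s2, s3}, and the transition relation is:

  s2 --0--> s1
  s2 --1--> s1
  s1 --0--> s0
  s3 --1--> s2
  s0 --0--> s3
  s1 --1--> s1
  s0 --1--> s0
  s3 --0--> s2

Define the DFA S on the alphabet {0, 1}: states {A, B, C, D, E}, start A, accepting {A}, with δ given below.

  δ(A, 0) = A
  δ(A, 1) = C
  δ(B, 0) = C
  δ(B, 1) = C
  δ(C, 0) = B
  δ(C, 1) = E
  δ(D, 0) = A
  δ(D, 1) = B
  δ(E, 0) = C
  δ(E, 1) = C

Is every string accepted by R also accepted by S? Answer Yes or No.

The string 01 is in L(R) but not in L(S).
So L(R) ⊄ L(S).

No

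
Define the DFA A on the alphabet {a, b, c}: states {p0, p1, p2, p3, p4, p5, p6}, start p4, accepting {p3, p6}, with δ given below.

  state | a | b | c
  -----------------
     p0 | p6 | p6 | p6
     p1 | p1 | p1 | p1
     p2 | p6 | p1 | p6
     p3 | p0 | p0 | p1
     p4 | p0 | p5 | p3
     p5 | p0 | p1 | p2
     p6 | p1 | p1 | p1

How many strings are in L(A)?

15

The useful subgraph on states {p0, p2, p3, p4, p5, p6} is acyclic, so L(A) is finite; the longest accepting path visits 4 useful states, giving maximum string length 3.
Counting accepting paths from p4 by length: 1 of length 1, 3 of length 2, 11 of length 3. Total 15.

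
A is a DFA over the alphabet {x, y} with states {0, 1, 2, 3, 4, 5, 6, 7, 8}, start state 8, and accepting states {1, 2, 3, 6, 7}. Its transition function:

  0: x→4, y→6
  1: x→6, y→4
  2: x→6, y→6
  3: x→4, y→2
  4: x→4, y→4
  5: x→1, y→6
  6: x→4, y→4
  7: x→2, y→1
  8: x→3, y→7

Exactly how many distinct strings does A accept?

10

The useful subgraph on states {1, 2, 3, 6, 7, 8} is acyclic, so L(A) is finite; the longest accepting path visits 4 useful states, giving maximum string length 3.
Counting accepting paths from 8 by length: 2 of length 1, 3 of length 2, 5 of length 3. Total 10.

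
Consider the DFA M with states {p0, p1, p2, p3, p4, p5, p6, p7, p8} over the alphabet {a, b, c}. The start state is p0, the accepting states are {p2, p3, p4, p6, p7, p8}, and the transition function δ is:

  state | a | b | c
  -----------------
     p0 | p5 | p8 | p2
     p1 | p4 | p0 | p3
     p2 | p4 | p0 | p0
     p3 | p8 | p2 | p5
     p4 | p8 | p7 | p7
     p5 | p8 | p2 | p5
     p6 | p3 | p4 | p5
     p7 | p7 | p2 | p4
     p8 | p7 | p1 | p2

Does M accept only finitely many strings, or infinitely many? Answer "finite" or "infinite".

State p0 is reachable from the start and can reach an accepting state, and it lies on the cycle p0 → p8 → p1 → p0.
Traversing that cycle any number of times yields accepted strings of unbounded length, so the language is infinite.

infinite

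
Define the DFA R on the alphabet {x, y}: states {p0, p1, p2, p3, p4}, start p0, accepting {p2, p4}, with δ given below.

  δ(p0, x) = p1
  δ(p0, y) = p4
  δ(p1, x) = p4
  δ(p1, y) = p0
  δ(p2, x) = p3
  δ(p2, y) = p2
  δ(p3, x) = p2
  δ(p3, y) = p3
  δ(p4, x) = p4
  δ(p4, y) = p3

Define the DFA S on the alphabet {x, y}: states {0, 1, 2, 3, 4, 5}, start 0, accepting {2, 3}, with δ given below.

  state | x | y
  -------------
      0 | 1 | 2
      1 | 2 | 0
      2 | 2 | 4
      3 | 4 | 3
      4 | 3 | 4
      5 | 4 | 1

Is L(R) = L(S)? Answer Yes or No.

Yes

Exploring the product automaton R × S from the start pair (p0, 0), following both machines on each input symbol, reaches 5 state pairs: (p0, 0), (p1, 1), (p4, 2), (p3, 4), (p2, 3).
R accepts in {p2, p4} and S accepts in {2, 3}. In every reachable pair the two components are either both accepting — (p4, 2), (p2, 3) — or both non-accepting, so no string is accepted by exactly one of the machines: L(R) \ L(S) and L(S) \ L(R) are both empty.
Hence every string is accepted by R iff it is accepted by S, and the two languages coincide.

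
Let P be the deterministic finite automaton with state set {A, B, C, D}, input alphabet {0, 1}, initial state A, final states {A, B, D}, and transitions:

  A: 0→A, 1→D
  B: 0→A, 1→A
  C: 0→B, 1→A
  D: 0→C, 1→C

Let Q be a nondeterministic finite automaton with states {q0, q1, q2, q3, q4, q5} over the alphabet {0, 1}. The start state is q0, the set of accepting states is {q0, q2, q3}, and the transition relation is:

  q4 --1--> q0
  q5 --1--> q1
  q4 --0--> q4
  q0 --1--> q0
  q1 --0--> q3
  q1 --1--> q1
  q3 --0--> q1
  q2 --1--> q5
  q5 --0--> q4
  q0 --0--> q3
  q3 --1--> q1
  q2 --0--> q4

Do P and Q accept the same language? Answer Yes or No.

No

The string 00 is accepted by P but rejected by Q.
So L(P) ≠ L(Q).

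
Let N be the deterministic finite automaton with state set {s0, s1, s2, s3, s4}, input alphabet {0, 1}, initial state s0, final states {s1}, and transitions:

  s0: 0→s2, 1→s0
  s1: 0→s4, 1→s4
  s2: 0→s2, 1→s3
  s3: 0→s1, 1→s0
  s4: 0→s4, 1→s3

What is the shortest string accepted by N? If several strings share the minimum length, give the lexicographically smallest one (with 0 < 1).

010

A breadth-first search from s0 reaches an accepting state first via the path s0 → s2 → s3 → s1 on input 010.
No string of length < 3 is accepted (BFS exhausts all shorter strings without reaching an accepting state), and 010 is the lexicographically least accepting string of length 3.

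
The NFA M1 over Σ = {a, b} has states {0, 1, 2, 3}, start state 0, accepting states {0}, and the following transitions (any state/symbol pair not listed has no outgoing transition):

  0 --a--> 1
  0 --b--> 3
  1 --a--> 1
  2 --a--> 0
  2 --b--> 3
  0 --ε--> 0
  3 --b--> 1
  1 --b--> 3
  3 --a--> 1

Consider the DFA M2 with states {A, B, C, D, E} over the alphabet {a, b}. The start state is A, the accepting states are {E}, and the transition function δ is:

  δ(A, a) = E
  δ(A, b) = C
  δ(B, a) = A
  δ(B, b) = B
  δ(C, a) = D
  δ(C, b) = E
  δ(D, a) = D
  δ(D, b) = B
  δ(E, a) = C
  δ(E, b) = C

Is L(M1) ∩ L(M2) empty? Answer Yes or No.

Yes

Exploring the product automaton M1 × M2 from the start pair (0, A), following both machines on each input symbol, reaches 9 state pairs: (0, A), (1, E), (3, C), (1, C), (1, D), (3, E), (3, B), (1, A), (1, B).
M1 accepts in {0} and M2 accepts in {E}; no reachable pair has both components accepting, so no string drives both machines to acceptance simultaneously and L(M1) ∩ L(M2) = ∅.
So no string is accepted by both, and the intersection is empty.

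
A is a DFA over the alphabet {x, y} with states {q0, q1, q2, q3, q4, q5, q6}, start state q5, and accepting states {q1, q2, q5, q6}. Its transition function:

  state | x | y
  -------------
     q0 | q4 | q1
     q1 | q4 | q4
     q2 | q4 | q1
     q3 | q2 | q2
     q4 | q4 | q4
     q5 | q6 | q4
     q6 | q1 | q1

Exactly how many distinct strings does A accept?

The useful subgraph on states {q1, q5, q6} is acyclic, so L(A) is finite; the longest accepting path visits 3 useful states, giving maximum string length 2.
Counting accepting paths from q5 by length: 1 of length 0, 1 of length 1, 2 of length 2. Total 4.

4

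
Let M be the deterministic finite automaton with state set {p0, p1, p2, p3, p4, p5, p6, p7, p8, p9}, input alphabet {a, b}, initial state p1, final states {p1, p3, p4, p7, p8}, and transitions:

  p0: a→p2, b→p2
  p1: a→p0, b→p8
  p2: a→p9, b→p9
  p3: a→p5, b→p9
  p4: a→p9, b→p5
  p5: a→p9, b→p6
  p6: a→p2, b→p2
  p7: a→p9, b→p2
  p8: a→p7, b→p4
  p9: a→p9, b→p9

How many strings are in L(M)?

4

The useful subgraph on states {p1, p4, p7, p8} is acyclic, so L(M) is finite; the longest accepting path visits 3 useful states, giving maximum string length 2.
Counting accepting paths from p1 by length: 1 of length 0, 1 of length 1, 2 of length 2. Total 4.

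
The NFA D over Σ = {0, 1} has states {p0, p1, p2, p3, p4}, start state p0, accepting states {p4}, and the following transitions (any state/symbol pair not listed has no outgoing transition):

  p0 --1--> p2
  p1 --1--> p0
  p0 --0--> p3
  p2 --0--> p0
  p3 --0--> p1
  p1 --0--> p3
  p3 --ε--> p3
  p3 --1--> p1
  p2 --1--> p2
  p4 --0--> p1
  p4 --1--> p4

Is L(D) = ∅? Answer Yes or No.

The states reachable from the start state are {p0, p1, p2, p3}.
None of the accepting states {p4} is reachable, so no string is accepted and L(D) = ∅.

Yes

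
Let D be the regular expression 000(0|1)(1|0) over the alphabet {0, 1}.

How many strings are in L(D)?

4

The expression has no Kleene star, so L(D) is finite. Expanding the alternatives gives {00000, 00001, 00010, 00011}.
That is 4 of length 5: 4 strings in all.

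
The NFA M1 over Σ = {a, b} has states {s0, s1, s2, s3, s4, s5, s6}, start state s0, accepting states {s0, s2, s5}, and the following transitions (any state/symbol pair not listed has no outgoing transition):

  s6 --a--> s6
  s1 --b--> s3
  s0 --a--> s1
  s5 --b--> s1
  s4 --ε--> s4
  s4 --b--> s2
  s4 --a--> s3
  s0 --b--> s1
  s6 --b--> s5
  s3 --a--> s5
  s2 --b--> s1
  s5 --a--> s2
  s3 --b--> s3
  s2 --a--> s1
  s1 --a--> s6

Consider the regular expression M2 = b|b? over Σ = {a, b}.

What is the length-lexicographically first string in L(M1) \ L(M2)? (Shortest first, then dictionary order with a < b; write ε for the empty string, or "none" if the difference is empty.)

aab

The string aab is accepted by M1 but not by M2.
No shorter string lies in the difference, and aab is the lexicographically first length-3 string in L(M1) \ L(M2).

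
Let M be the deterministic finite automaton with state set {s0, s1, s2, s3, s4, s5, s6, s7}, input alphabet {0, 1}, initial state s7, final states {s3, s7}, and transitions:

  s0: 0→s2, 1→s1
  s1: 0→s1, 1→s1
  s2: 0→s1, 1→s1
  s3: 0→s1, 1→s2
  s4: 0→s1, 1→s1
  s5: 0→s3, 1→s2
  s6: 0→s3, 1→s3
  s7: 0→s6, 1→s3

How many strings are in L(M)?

The useful subgraph on states {s3, s6, s7} is acyclic, so L(M) is finite; the longest accepting path visits 3 useful states, giving maximum string length 2.
Counting accepting paths from s7 by length: 1 of length 0, 1 of length 1, 2 of length 2. Total 4.

4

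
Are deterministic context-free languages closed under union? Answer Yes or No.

{aⁿbⁿ : n≥0} and {aⁿb²ⁿ : n≥0} are each accepted by a deterministic PDA (push the a's; pop one per b, respectively one per two b's), but their union U is not. Suppose a DPDA M accepted U. Being deterministic, M has a single run on aⁿb²ⁿ, and since aⁿbⁿ ∈ U that run passes through an accepting configuration right after consuming the prefix aⁿbⁿ and then goes on to accept again after n more b's. Build an ordinary (nondeterministic) PDA M′ that simulates M on a's and b's and, at any moment when M is in an accepting state, may switch to a second mode in which it reads only c's, feeding each c to M as a b; M′ accepts when M does. Then M′ accepts aⁱbʲcᵏ (k≥1) exactly when both aⁱbʲ ∈ U and aⁱbʲ⁺ᵏ ∈ U, and checking the four cases (i=j or j=2i, combined with j+k=i or j+k=2i) leaves only i=j=k: so L(M′) ∩ a*b*c⁺ = {aⁿbⁿcⁿ : n≥1} would be context-free, which it is not (pumping lemma) — contradiction. (The union is an unambiguous CFL; it is determinism, not unambiguity, that fails.)

No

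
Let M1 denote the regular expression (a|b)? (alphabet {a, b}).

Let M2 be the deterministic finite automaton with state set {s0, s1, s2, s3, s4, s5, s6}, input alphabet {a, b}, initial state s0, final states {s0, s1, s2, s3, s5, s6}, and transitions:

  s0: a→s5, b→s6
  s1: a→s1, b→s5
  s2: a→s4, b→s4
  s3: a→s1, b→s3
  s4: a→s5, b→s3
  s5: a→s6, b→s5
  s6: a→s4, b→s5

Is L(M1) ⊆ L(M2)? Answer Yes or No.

Converting the expression M1 to a DFA (subset construction, then merging equivalent states) gives the minimal DFA with states {r0, r1, r2}, start state r0, accepting states {r0, r1} and transitions r0: a→r1, b→r1; r1: a→r2, b→r2; r2: a→r2, b→r2.
Exploring the product automaton M1 × M2 from the start pair (r0, s0), following both machines on each input symbol, reaches 8 state pairs: (r0, s0), (r1, s5), (r1, s6), (r2, s6), (r2, s5), (r2, s4), (r2, s3), (r2, s1).
M1 accepts in {r0, r1} and M2 accepts in {s0, s1, s2, s3, s5, s6}. The reachable pairs whose M1-component is accepting are (r0, s0), (r1, s5), (r1, s6); in each of them the M2-component is accepting too, so the product for L(M1) \ L(M2) (M1-component accepting, M2-component rejecting) has no reachable accepting pair and the difference is empty.
Hence every string in L(M1) is also in L(M2).

Yes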